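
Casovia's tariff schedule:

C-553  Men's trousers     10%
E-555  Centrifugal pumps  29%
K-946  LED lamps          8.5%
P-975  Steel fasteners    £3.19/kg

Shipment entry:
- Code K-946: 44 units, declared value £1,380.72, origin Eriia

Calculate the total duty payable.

Line 1 (K-946, Eriia, 44 units, £1,380.72):
Base rate for K-946 is 8.5%.
Duty = £1,380.72 × 8.5% = £117.36.

£117.36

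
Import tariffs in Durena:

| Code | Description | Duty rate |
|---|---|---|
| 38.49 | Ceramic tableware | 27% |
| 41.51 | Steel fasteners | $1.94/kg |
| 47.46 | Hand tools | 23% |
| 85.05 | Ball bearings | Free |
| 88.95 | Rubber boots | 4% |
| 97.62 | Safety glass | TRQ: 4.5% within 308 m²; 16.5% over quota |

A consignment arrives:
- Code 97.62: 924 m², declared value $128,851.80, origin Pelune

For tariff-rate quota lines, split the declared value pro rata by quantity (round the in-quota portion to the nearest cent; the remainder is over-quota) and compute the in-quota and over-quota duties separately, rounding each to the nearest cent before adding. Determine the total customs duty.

Line 1 (97.62, Pelune, 924 m², $128,851.80):
Code 97.62 is under a tariff-rate quota (threshold 308 m²). In-quota: 308 m² at 4.5%; over-quota: 616 m² at 16.5%.
Pro-rata value split: in-quota = $128,851.80 × 308/924 = $42,950.60; over-quota = $128,851.80 − $42,950.60 = $85,901.20.
In-quota duty = $42,950.60 × 4.5% = $1,932.78. Over-quota duty = $85,901.20 × 16.5% = $14,173.70.
Line duty = $1,932.78 + $14,173.70 = $16,106.48.

$16,106.48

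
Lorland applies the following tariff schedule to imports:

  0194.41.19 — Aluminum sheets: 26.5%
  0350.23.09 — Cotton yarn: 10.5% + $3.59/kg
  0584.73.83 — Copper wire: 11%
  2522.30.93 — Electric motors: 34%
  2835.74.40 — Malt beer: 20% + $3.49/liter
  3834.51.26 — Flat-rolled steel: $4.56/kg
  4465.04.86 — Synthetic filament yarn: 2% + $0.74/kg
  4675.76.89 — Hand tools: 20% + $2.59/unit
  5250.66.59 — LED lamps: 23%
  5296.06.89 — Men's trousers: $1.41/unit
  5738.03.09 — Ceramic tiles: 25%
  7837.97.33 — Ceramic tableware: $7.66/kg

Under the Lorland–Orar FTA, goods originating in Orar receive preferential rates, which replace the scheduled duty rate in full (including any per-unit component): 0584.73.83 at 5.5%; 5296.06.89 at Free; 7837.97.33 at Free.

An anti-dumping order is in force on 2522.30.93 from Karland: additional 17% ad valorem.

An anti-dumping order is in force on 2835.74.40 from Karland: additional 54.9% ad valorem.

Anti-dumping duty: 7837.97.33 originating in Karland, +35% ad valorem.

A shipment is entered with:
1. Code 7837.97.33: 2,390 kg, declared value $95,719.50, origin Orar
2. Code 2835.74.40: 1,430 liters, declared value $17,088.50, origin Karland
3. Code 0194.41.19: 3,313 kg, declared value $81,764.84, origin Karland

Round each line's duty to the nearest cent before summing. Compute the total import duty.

Line 1 (7837.97.33, Orar, 2,390 kg, $95,719.50):
Base rate for 7837.97.33 is $7.66/kg.
Origin Orar qualifies under the Lorland–Orar agreement and 7837.97.33 is covered: preferential rate Free applies instead.
The additional-duty order on 7837.97.33 targets Karland, not Orar; it does not apply.
Duty = $95,719.50 × 0% = $0.00.
Line 2 (2835.74.40, Karland, 1,430 liters, $17,088.50):
Base rate for 2835.74.40 is 20% + $3.49/liter.
Additional duty on 2835.74.40 from Karland: +54.9%. Applied ad valorem rate: 20% + 54.9% = 74.9%.
Duty = $17,088.50 × 74.9% + 1,430 × $3.49 = $17,789.99.
Line 3 (0194.41.19, Karland, 3,313 kg, $81,764.84):
Base rate for 0194.41.19 is 26.5%.
Duty = $81,764.84 × 26.5% = $21,667.68.
Total = $0.00 + $17,789.99 + $21,667.68 = $39,457.67.

$39,457.67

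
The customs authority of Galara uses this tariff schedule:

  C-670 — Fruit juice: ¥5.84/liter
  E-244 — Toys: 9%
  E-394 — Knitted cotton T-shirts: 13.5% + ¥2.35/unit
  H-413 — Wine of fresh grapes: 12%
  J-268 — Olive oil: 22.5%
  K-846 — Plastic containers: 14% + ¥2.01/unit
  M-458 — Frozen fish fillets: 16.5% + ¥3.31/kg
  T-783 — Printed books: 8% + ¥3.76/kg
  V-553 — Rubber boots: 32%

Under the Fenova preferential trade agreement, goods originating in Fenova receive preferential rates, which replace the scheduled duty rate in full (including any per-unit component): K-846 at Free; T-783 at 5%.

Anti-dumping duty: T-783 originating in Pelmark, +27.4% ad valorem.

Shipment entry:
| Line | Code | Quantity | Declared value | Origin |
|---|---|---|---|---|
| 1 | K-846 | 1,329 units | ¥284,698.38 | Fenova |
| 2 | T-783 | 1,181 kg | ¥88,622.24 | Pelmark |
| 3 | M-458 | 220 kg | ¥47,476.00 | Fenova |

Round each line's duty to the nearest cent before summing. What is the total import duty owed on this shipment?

Line 1 (K-846, Fenova, 1,329 units, ¥284,698.38):
Base rate for K-846 is 14% + ¥2.01/unit.
Origin Fenova qualifies under the Galara–Fenova agreement and K-846 is covered: preferential rate Free applies instead.
Duty = ¥284,698.38 × 0% = ¥0.00.
Line 2 (T-783, Pelmark, 1,181 kg, ¥88,622.24):
Base rate for T-783 is 8% + ¥3.76/kg.
T-783 has an FTA preferential rate, but origin Pelmark is not Fenova; base rate stands.
Additional duty on T-783 from Pelmark: +27.4%. Applied ad valorem rate: 8% + 27.4% = 35.4%.
Duty = ¥88,622.24 × 35.4% + 1,181 × ¥3.76 = ¥35,812.83.
Line 3 (M-458, Fenova, 220 kg, ¥47,476.00):
Base rate for M-458 is 16.5% + ¥3.31/kg.
Origin Fenova is the FTA partner but M-458 is not on the preference list; base rate stands.
Duty = ¥47,476.00 × 16.5% + 220 × ¥3.31 = ¥8,561.74.
Total = ¥0.00 + ¥35,812.83 + ¥8,561.74 = ¥44,374.57.

¥44,374.57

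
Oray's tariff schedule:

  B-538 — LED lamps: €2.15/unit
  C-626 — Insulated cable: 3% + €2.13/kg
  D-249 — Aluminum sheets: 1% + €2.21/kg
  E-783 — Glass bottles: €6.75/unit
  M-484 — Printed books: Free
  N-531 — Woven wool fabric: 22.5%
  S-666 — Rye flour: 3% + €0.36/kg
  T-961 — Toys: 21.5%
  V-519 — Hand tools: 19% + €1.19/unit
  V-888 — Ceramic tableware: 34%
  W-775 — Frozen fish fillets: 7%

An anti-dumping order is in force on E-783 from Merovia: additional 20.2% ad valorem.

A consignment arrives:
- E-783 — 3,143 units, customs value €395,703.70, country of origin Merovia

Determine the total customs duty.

€101,147.40

Line 1 (E-783, Merovia, 3,143 units, €395,703.70):
Base rate for E-783 is €6.75/unit.
Additional duty on E-783 from Merovia: +20.2% ad valorem. Applied ad valorem rate = 20.2%.
Duty = €395,703.70 × 20.2% + 3,143 × €6.75 = €101,147.40.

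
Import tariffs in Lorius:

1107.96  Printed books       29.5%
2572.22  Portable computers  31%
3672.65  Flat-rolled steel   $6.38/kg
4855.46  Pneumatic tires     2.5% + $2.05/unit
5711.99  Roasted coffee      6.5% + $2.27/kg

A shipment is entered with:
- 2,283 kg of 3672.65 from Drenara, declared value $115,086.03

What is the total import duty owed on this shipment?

Line 1 (3672.65, Drenara, 2,283 kg, $115,086.03):
Base rate for 3672.65 is $6.38/kg.
Duty = 2,283 × $6.38 = $14,565.54.

$14,565.54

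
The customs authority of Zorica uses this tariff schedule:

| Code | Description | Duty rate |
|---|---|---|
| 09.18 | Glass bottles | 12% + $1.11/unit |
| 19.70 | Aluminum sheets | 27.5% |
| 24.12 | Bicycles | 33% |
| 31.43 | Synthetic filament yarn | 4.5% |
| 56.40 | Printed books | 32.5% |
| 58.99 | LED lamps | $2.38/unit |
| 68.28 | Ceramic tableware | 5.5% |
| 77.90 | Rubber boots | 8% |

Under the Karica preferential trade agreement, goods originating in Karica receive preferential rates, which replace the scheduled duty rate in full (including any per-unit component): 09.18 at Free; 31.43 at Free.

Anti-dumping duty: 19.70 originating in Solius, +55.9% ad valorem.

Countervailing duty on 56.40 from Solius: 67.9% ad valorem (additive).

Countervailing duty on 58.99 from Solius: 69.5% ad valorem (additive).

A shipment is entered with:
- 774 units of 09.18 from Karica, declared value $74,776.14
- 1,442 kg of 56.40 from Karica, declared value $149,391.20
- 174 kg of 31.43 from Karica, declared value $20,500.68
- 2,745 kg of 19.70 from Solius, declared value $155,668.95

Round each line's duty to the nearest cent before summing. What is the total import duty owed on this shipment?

Line 1 (09.18, Karica, 774 units, $74,776.14):
Base rate for 09.18 is 12% + $1.11/unit.
Origin Karica qualifies under the Zorica–Karica agreement and 09.18 is covered: preferential rate Free applies instead.
Duty = $74,776.14 × 0% = $0.00.
Line 2 (56.40, Karica, 1,442 kg, $149,391.20):
Base rate for 56.40 is 32.5%.
Origin Karica is the FTA partner but 56.40 is not on the preference list; base rate stands.
The additional-duty order on 56.40 targets Solius, not Karica; it does not apply.
Duty = $149,391.20 × 32.5% = $48,552.14.
Line 3 (31.43, Karica, 174 kg, $20,500.68):
Base rate for 31.43 is 4.5%.
Origin Karica qualifies under the Zorica–Karica agreement and 31.43 is covered: preferential rate Free applies instead.
Duty = $20,500.68 × 0% = $0.00.
Line 4 (19.70, Solius, 2,745 kg, $155,668.95):
Base rate for 19.70 is 27.5%.
Additional duty on 19.70 from Solius: +55.9%. Applied ad valorem rate: 27.5% + 55.9% = 83.4%.
Duty = $155,668.95 × 83.4% = $129,827.90.
Total = $0.00 + $48,552.14 + $0.00 + $129,827.90 = $178,380.04.

$178,380.04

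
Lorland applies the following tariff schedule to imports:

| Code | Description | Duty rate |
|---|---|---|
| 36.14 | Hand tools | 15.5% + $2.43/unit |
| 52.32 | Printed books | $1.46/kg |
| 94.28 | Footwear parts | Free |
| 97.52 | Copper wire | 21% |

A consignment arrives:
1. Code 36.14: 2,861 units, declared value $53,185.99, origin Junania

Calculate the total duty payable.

Line 1 (36.14, Junania, 2,861 units, $53,185.99):
Base rate for 36.14 is 15.5% + $2.43/unit.
Duty = $53,185.99 × 15.5% + 2,861 × $2.43 = $15,196.06.

$15,196.06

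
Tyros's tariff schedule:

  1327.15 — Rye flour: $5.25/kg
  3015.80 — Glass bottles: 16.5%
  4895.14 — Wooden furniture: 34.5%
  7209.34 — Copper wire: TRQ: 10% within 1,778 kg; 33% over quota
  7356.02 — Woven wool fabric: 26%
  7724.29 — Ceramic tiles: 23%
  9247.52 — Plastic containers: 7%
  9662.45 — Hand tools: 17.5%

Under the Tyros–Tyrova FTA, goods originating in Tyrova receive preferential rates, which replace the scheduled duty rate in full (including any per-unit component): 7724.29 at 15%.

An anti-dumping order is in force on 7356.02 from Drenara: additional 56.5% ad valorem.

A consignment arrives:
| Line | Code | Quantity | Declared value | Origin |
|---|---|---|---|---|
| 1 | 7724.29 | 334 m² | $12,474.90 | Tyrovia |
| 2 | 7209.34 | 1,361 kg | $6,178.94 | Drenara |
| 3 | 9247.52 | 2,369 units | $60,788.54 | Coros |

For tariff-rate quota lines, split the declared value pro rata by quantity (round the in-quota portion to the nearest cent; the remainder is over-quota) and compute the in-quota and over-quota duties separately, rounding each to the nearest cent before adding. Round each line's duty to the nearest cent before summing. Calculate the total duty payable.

Line 1 (7724.29, Tyrovia, 334 m², $12,474.90):
Base rate for 7724.29 is 23%.
7724.29 has an FTA preferential rate, but origin Tyrovia is not Tyrova; base rate stands.
Duty = $12,474.90 × 23% = $2,869.23.
Line 2 (7209.34, Drenara, 1,361 kg, $6,178.94):
Code 7209.34 is under a tariff-rate quota (threshold 1,778 kg). Quantity 1,361 kg is within the quota, so the in-quota rate 10% applies to the full value.
Duty = $6,178.94 × 10% = $617.89.
Line 3 (9247.52, Coros, 2,369 units, $60,788.54):
Base rate for 9247.52 is 7%.
Duty = $60,788.54 × 7% = $4,255.20.
Total = $2,869.23 + $617.89 + $4,255.20 = $7,742.32.

$7,742.32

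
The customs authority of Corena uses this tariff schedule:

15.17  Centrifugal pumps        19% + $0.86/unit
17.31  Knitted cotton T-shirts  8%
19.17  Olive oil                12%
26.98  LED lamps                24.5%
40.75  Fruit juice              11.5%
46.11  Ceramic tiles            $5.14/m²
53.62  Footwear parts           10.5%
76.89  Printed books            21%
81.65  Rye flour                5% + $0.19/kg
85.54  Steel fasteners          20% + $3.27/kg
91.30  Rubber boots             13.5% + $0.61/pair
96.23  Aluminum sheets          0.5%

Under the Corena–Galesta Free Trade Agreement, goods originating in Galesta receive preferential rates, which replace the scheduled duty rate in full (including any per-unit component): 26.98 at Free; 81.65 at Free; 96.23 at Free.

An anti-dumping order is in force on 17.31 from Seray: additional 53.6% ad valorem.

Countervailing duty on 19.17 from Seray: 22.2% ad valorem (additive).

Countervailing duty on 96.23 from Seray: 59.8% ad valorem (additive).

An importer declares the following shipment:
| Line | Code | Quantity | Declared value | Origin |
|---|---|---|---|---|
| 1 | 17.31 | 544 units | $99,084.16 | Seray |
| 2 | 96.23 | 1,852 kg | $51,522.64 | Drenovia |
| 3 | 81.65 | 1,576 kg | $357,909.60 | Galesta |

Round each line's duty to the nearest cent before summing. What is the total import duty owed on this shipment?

Line 1 (17.31, Seray, 544 units, $99,084.16):
Base rate for 17.31 is 8%.
Additional duty on 17.31 from Seray: +53.6%. Applied ad valorem rate: 8% + 53.6% = 61.6%.
Duty = $99,084.16 × 61.6% = $61,035.84.
Line 2 (96.23, Drenovia, 1,852 kg, $51,522.64):
Base rate for 96.23 is 0.5%.
96.23 has an FTA preferential rate, but origin Drenovia is not Galesta; base rate stands.
The additional-duty order on 96.23 targets Seray, not Drenovia; it does not apply.
Duty = $51,522.64 × 0.5% = $257.61.
Line 3 (81.65, Galesta, 1,576 kg, $357,909.60):
Base rate for 81.65 is 5% + $0.19/kg.
Origin Galesta qualifies under the Corena–Galesta agreement and 81.65 is covered: preferential rate Free applies instead.
Duty = $357,909.60 × 0% = $0.00.
Total = $61,035.84 + $257.61 + $0.00 = $61,293.45.

$61,293.45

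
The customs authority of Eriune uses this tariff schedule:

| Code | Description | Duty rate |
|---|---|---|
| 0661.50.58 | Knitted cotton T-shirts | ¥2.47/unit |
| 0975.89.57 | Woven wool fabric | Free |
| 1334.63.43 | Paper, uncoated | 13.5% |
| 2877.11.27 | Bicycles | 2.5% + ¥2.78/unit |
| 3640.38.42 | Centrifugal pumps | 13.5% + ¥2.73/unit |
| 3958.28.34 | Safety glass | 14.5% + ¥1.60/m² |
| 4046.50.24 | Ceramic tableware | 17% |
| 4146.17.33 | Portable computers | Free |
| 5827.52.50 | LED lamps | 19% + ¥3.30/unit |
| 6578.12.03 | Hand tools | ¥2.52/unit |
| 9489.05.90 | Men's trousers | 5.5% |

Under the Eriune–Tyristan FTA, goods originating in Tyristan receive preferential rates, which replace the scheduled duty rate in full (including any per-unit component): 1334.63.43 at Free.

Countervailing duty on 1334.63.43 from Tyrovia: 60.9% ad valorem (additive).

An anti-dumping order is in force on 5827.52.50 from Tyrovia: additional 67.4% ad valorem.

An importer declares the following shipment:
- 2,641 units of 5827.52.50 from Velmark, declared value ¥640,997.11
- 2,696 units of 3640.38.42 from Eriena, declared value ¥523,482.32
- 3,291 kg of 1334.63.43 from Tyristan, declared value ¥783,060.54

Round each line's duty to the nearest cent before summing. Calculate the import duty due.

¥208,534.94

Line 1 (5827.52.50, Velmark, 2,641 units, ¥640,997.11):
Base rate for 5827.52.50 is 19% + ¥3.30/unit.
The additional-duty order on 5827.52.50 targets Tyrovia, not Velmark; it does not apply.
Duty = ¥640,997.11 × 19% + 2,641 × ¥3.30 = ¥130,504.75.
Line 2 (3640.38.42, Eriena, 2,696 units, ¥523,482.32):
Base rate for 3640.38.42 is 13.5% + ¥2.73/unit.
Duty = ¥523,482.32 × 13.5% + 2,696 × ¥2.73 = ¥78,030.19.
Line 3 (1334.63.43, Tyristan, 3,291 kg, ¥783,060.54):
Base rate for 1334.63.43 is 13.5%.
Origin Tyristan qualifies under the Eriune–Tyristan agreement and 1334.63.43 is covered: preferential rate Free applies instead.
The additional-duty order on 1334.63.43 targets Tyrovia, not Tyristan; it does not apply.
Duty = ¥783,060.54 × 0% = ¥0.00.
Total = ¥130,504.75 + ¥78,030.19 + ¥0.00 = ¥208,534.94.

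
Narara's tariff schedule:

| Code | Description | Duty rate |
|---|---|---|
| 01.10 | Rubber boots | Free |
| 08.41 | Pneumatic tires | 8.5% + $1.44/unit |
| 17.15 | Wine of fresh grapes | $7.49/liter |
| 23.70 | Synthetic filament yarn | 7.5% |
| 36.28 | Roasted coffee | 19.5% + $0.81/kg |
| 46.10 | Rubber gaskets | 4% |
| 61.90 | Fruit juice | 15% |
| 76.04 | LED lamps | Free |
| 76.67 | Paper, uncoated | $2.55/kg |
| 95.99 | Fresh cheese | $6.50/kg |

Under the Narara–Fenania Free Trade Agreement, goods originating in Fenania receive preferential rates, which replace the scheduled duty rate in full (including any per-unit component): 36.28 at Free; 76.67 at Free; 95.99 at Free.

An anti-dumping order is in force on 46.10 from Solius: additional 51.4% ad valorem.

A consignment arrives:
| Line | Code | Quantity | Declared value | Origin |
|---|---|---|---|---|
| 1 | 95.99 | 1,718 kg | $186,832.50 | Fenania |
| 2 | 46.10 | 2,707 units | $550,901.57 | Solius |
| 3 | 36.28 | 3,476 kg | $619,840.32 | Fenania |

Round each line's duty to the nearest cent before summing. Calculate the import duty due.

Line 1 (95.99, Fenania, 1,718 kg, $186,832.50):
Base rate for 95.99 is $6.50/kg.
Origin Fenania qualifies under the Narara–Fenania agreement and 95.99 is covered: preferential rate Free applies instead.
Duty = $186,832.50 × 0% = $0.00.
Line 2 (46.10, Solius, 2,707 units, $550,901.57):
Base rate for 46.10 is 4%.
Additional duty on 46.10 from Solius: +51.4%. Applied ad valorem rate: 4% + 51.4% = 55.4%.
Duty = $550,901.57 × 55.4% = $305,199.47.
Line 3 (36.28, Fenania, 3,476 kg, $619,840.32):
Base rate for 36.28 is 19.5% + $0.81/kg.
Origin Fenania qualifies under the Narara–Fenania agreement and 36.28 is covered: preferential rate Free applies instead.
Duty = $619,840.32 × 0% = $0.00.
Total = $0.00 + $305,199.47 + $0.00 = $305,199.47.

$305,199.47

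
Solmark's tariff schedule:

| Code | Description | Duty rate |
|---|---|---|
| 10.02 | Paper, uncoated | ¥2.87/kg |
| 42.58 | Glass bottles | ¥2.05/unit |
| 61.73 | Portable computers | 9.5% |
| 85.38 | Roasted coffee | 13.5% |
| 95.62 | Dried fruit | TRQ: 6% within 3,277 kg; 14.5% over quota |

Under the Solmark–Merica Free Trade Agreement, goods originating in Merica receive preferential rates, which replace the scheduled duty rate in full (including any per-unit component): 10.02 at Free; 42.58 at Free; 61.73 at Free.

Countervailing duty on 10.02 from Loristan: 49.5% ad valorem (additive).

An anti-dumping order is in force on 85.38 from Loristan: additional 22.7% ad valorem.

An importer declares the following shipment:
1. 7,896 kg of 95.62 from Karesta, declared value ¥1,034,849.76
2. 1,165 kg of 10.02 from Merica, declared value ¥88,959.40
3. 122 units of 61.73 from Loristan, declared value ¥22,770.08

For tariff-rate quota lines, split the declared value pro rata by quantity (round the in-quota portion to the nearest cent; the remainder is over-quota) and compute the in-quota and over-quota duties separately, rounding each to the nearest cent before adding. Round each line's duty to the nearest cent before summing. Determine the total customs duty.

¥115,710.27

Line 1 (95.62, Karesta, 7,896 kg, ¥1,034,849.76):
Code 95.62 is under a tariff-rate quota (threshold 3,277 kg). In-quota: 3,277 kg at 6%; over-quota: 4,619 kg at 14.5%.
Pro-rata value split: in-quota = ¥1,034,849.76 × 3,277/7,896 = ¥429,483.62; over-quota = ¥1,034,849.76 − ¥429,483.62 = ¥605,366.14.
In-quota duty = ¥429,483.62 × 6% = ¥25,769.02. Over-quota duty = ¥605,366.14 × 14.5% = ¥87,778.09.
Line duty = ¥25,769.02 + ¥87,778.09 = ¥113,547.11.
Line 2 (10.02, Merica, 1,165 kg, ¥88,959.40):
Base rate for 10.02 is ¥2.87/kg.
Origin Merica qualifies under the Solmark–Merica agreement and 10.02 is covered: preferential rate Free applies instead.
The additional-duty order on 10.02 targets Loristan, not Merica; it does not apply.
Duty = ¥88,959.40 × 0% = ¥0.00.
Line 3 (61.73, Loristan, 122 units, ¥22,770.08):
Base rate for 61.73 is 9.5%.
61.73 has an FTA preferential rate, but origin Loristan is not Merica; base rate stands.
Duty = ¥22,770.08 × 9.5% = ¥2,163.16.
Total = ¥113,547.11 + ¥0.00 + ¥2,163.16 = ¥115,710.27.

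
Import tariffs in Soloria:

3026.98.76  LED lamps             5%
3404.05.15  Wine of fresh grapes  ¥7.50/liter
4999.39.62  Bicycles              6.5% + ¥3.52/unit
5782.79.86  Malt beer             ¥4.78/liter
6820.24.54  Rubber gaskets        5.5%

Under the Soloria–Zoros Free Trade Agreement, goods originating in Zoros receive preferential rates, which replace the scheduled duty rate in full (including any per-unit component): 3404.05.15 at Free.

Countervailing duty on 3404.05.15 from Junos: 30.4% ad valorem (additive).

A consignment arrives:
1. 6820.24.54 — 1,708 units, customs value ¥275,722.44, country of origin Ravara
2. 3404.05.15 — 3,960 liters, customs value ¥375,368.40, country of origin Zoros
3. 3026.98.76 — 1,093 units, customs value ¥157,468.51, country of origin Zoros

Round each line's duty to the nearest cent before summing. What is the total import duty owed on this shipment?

Line 1 (6820.24.54, Ravara, 1,708 units, ¥275,722.44):
Base rate for 6820.24.54 is 5.5%.
Duty = ¥275,722.44 × 5.5% = ¥15,164.73.
Line 2 (3404.05.15, Zoros, 3,960 liters, ¥375,368.40):
Base rate for 3404.05.15 is ¥7.50/liter.
Origin Zoros qualifies under the Soloria–Zoros agreement and 3404.05.15 is covered: preferential rate Free applies instead.
The additional-duty order on 3404.05.15 targets Junos, not Zoros; it does not apply.
Duty = ¥375,368.40 × 0% = ¥0.00.
Line 3 (3026.98.76, Zoros, 1,093 units, ¥157,468.51):
Base rate for 3026.98.76 is 5%.
Origin Zoros is the FTA partner but 3026.98.76 is not on the preference list; base rate stands.
Duty = ¥157,468.51 × 5% = ¥7,873.43.
Total = ¥15,164.73 + ¥0.00 + ¥7,873.43 = ¥23,038.16.

¥23,038.16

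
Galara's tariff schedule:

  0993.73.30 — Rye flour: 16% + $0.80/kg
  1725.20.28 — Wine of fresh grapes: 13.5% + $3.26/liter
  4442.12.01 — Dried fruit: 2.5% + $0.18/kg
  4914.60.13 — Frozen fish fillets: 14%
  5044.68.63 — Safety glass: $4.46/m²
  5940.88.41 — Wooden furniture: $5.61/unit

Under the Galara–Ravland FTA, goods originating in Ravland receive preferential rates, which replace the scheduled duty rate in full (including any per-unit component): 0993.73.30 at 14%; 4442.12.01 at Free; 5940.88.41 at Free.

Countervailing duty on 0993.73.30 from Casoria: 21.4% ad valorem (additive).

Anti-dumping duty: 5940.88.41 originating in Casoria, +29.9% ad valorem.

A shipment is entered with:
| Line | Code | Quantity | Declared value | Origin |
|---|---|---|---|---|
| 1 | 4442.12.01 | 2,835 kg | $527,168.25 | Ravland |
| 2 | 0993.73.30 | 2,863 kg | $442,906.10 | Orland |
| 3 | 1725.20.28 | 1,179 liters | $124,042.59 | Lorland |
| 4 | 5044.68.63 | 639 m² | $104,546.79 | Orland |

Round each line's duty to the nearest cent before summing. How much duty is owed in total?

Line 1 (4442.12.01, Ravland, 2,835 kg, $527,168.25):
Base rate for 4442.12.01 is 2.5% + $0.18/kg.
Origin Ravland qualifies under the Galara–Ravland agreement and 4442.12.01 is covered: preferential rate Free applies instead.
Duty = $527,168.25 × 0% = $0.00.
Line 2 (0993.73.30, Orland, 2,863 kg, $442,906.10):
Base rate for 0993.73.30 is 16% + $0.80/kg.
0993.73.30 has an FTA preferential rate, but origin Orland is not Ravland; base rate stands.
The additional-duty order on 0993.73.30 targets Casoria, not Orland; it does not apply.
Duty = $442,906.10 × 16% + 2,863 × $0.80 = $73,155.38.
Line 3 (1725.20.28, Lorland, 1,179 liters, $124,042.59):
Base rate for 1725.20.28 is 13.5% + $3.26/liter.
Duty = $124,042.59 × 13.5% + 1,179 × $3.26 = $20,589.29.
Line 4 (5044.68.63, Orland, 639 m², $104,546.79):
Base rate for 5044.68.63 is $4.46/m².
Duty = 639 × $4.46 = $2,849.94.
Total = $0.00 + $73,155.38 + $20,589.29 + $2,849.94 = $96,594.61.

$96,594.61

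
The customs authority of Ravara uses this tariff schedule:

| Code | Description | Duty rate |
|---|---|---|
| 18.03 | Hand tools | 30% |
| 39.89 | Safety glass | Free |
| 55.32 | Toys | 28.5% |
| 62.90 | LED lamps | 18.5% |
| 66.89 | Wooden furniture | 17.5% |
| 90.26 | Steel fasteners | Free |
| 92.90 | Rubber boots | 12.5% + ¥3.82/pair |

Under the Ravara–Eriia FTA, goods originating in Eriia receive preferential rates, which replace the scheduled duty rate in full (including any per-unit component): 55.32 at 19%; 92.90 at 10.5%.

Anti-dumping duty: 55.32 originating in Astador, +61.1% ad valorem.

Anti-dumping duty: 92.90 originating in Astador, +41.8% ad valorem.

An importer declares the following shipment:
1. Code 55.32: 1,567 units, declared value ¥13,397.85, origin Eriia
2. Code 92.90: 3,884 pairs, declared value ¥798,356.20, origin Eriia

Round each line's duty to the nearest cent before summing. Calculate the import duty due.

Line 1 (55.32, Eriia, 1,567 units, ¥13,397.85):
Base rate for 55.32 is 28.5%.
Origin Eriia qualifies under the Ravara–Eriia agreement and 55.32 is covered: preferential rate 19% applies instead.
The additional-duty order on 55.32 targets Astador, not Eriia; it does not apply.
Duty = ¥13,397.85 × 19% = ¥2,545.59.
Line 2 (92.90, Eriia, 3,884 pairs, ¥798,356.20):
Base rate for 92.90 is 12.5% + ¥3.82/pair.
Origin Eriia qualifies under the Ravara–Eriia agreement and 92.90 is covered: preferential rate 10.5% applies instead.
The additional-duty order on 92.90 targets Astador, not Eriia; it does not apply.
Duty = ¥798,356.20 × 10.5% = ¥83,827.40.
Total = ¥2,545.59 + ¥83,827.40 = ¥86,372.99.

¥86,372.99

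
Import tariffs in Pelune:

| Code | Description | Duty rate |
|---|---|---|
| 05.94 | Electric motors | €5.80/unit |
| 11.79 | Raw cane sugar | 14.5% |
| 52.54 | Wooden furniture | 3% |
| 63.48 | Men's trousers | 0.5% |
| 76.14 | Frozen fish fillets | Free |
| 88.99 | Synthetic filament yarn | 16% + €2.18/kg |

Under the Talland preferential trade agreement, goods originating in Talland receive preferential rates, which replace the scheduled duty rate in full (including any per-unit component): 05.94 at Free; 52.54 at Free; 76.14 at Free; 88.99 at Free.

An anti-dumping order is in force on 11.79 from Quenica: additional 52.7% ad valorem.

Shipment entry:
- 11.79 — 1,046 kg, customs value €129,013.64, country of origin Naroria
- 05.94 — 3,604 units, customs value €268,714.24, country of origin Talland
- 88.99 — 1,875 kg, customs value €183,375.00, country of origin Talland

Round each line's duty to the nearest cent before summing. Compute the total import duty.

Line 1 (11.79, Naroria, 1,046 kg, €129,013.64):
Base rate for 11.79 is 14.5%.
The additional-duty order on 11.79 targets Quenica, not Naroria; it does not apply.
Duty = €129,013.64 × 14.5% = €18,706.98.
Line 2 (05.94, Talland, 3,604 units, €268,714.24):
Base rate for 05.94 is €5.80/unit.
Origin Talland qualifies under the Pelune–Talland agreement and 05.94 is covered: preferential rate Free applies instead.
Duty = €268,714.24 × 0% = €0.00.
Line 3 (88.99, Talland, 1,875 kg, €183,375.00):
Base rate for 88.99 is 16% + €2.18/kg.
Origin Talland qualifies under the Pelune–Talland agreement and 88.99 is covered: preferential rate Free applies instead.
Duty = €183,375.00 × 0% = €0.00.
Total = €18,706.98 + €0.00 + €0.00 = €18,706.98.

€18,706.98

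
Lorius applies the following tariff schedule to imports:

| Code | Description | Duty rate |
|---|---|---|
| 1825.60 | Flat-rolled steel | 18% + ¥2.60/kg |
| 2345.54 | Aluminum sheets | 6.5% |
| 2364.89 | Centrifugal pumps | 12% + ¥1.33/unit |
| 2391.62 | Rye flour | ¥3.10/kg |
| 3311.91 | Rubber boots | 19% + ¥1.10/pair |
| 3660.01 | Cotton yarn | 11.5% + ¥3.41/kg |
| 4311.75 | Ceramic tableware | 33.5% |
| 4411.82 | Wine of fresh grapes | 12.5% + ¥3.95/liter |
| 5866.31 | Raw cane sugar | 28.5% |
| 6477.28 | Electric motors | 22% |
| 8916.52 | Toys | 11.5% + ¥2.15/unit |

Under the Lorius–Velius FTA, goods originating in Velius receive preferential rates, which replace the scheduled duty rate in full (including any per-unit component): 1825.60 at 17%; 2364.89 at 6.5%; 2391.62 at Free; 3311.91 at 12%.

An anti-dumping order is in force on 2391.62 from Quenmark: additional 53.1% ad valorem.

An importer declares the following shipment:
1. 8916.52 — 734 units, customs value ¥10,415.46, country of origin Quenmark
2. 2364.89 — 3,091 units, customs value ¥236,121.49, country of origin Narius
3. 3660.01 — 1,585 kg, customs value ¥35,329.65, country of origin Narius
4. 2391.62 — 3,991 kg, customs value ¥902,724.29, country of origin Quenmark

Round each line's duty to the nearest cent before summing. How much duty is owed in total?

Line 1 (8916.52, Quenmark, 734 units, ¥10,415.46):
Base rate for 8916.52 is 11.5% + ¥2.15/unit.
Duty = ¥10,415.46 × 11.5% + 734 × ¥2.15 = ¥2,775.88.
Line 2 (2364.89, Narius, 3,091 units, ¥236,121.49):
Base rate for 2364.89 is 12% + ¥1.33/unit.
2364.89 has an FTA preferential rate, but origin Narius is not Velius; base rate stands.
Duty = ¥236,121.49 × 12% + 3,091 × ¥1.33 = ¥32,445.61.
Line 3 (3660.01, Narius, 1,585 kg, ¥35,329.65):
Base rate for 3660.01 is 11.5% + ¥3.41/kg.
Duty = ¥35,329.65 × 11.5% + 1,585 × ¥3.41 = ¥9,467.76.
Line 4 (2391.62, Quenmark, 3,991 kg, ¥902,724.29):
Base rate for 2391.62 is ¥3.10/kg.
2391.62 has an FTA preferential rate, but origin Quenmark is not Velius; base rate stands.
Additional duty on 2391.62 from Quenmark: +53.1% ad valorem. Applied ad valorem rate = 53.1%.
Duty = ¥902,724.29 × 53.1% + 3,991 × ¥3.10 = ¥491,718.70.
Total = ¥2,775.88 + ¥32,445.61 + ¥9,467.76 + ¥491,718.70 = ¥536,407.95.

¥536,407.95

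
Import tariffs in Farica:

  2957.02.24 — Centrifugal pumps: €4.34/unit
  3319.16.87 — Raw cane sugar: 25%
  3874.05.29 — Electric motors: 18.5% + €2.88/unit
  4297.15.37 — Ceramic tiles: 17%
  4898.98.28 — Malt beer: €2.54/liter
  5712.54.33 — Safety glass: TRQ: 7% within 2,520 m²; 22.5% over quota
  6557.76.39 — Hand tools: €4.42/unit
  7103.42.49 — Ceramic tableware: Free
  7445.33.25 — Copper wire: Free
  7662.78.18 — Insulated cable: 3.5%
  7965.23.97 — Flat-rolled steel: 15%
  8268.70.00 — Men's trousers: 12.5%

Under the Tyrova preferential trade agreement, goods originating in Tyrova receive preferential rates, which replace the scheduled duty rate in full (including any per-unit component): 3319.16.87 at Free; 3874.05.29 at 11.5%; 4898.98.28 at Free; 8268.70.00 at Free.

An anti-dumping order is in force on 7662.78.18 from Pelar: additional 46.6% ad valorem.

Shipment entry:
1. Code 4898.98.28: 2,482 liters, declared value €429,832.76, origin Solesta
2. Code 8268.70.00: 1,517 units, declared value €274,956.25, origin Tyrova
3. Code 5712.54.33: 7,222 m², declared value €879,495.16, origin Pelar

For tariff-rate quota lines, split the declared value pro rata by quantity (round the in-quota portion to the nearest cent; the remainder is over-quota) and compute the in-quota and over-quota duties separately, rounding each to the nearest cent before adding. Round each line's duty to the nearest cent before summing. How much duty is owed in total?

Line 1 (4898.98.28, Solesta, 2,482 liters, €429,832.76):
Base rate for 4898.98.28 is €2.54/liter.
4898.98.28 has an FTA preferential rate, but origin Solesta is not Tyrova; base rate stands.
Duty = 2,482 × €2.54 = €6,304.28.
Line 2 (8268.70.00, Tyrova, 1,517 units, €274,956.25):
Base rate for 8268.70.00 is 12.5%.
Origin Tyrova qualifies under the Farica–Tyrova agreement and 8268.70.00 is covered: preferential rate Free applies instead.
Duty = €274,956.25 × 0% = €0.00.
Line 3 (5712.54.33, Pelar, 7,222 m², €879,495.16):
Code 5712.54.33 is under a tariff-rate quota (threshold 2,520 m²). In-quota: 2,520 m² at 7%; over-quota: 4,702 m² at 22.5%.
Pro-rata value split: in-quota = €879,495.16 × 2,520/7,222 = €306,885.60; over-quota = €879,495.16 − €306,885.60 = €572,609.56.
In-quota duty = €306,885.60 × 7% = €21,481.99. Over-quota duty = €572,609.56 × 22.5% = €128,837.15.
Line duty = €21,481.99 + €128,837.15 = €150,319.14.
Total = €6,304.28 + €0.00 + €150,319.14 = €156,623.42.

€156,623.42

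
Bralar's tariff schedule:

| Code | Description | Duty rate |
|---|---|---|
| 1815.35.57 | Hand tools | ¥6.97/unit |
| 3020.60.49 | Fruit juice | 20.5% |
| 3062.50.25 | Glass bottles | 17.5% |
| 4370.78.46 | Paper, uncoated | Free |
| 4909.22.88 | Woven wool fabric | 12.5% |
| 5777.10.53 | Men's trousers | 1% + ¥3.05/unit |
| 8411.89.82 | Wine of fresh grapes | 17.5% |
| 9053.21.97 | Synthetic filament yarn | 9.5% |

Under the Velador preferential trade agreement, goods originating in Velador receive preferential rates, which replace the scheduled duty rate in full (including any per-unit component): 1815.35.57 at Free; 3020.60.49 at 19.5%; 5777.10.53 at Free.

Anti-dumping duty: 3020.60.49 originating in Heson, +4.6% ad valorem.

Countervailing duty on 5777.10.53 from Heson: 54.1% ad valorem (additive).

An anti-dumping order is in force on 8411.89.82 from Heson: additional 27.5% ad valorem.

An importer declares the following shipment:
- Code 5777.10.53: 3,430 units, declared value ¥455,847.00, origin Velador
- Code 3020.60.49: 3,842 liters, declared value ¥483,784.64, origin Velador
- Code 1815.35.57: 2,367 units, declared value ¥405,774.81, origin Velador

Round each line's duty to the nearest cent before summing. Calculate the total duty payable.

¥94,338.00

Line 1 (5777.10.53, Velador, 3,430 units, ¥455,847.00):
Base rate for 5777.10.53 is 1% + ¥3.05/unit.
Origin Velador qualifies under the Bralar–Velador agreement and 5777.10.53 is covered: preferential rate Free applies instead.
The additional-duty order on 5777.10.53 targets Heson, not Velador; it does not apply.
Duty = ¥455,847.00 × 0% = ¥0.00.
Line 2 (3020.60.49, Velador, 3,842 liters, ¥483,784.64):
Base rate for 3020.60.49 is 20.5%.
Origin Velador qualifies under the Bralar–Velador agreement and 3020.60.49 is covered: preferential rate 19.5% applies instead.
The additional-duty order on 3020.60.49 targets Heson, not Velador; it does not apply.
Duty = ¥483,784.64 × 19.5% = ¥94,338.00.
Line 3 (1815.35.57, Velador, 2,367 units, ¥405,774.81):
Base rate for 1815.35.57 is ¥6.97/unit.
Origin Velador qualifies under the Bralar–Velador agreement and 1815.35.57 is covered: preferential rate Free applies instead.
Duty = ¥405,774.81 × 0% = ¥0.00.
Total = ¥0.00 + ¥94,338.00 + ¥0.00 = ¥94,338.00.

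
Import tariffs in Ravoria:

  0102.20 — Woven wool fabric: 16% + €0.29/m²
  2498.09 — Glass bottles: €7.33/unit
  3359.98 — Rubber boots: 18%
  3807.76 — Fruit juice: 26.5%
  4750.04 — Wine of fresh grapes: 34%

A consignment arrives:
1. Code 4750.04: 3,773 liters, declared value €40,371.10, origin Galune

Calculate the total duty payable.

€13,726.17

Line 1 (4750.04, Galune, 3,773 liters, €40,371.10):
Base rate for 4750.04 is 34%.
Duty = €40,371.10 × 34% = €13,726.17.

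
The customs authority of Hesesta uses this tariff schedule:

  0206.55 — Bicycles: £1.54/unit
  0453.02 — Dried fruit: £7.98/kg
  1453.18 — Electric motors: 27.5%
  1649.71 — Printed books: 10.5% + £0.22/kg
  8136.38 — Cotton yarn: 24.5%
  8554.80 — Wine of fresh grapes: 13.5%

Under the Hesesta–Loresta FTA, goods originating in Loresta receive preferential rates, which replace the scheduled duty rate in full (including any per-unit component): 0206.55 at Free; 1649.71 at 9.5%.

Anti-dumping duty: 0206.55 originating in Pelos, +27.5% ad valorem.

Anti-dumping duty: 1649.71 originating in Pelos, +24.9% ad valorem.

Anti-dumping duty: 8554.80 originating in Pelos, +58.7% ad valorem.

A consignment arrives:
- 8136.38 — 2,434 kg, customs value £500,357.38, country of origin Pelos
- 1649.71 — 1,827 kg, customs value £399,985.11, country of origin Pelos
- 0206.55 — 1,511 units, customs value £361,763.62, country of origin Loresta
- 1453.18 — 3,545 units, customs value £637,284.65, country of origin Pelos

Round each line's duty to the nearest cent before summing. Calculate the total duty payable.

Line 1 (8136.38, Pelos, 2,434 kg, £500,357.38):
Base rate for 8136.38 is 24.5%.
Duty = £500,357.38 × 24.5% = £122,587.56.
Line 2 (1649.71, Pelos, 1,827 kg, £399,985.11):
Base rate for 1649.71 is 10.5% + £0.22/kg.
1649.71 has an FTA preferential rate, but origin Pelos is not Loresta; base rate stands.
Additional duty on 1649.71 from Pelos: +24.9%. Applied ad valorem rate: 10.5% + 24.9% = 35.4%.
Duty = £399,985.11 × 35.4% + 1,827 × £0.22 = £141,996.67.
Line 3 (0206.55, Loresta, 1,511 units, £361,763.62):
Base rate for 0206.55 is £1.54/unit.
Origin Loresta qualifies under the Hesesta–Loresta agreement and 0206.55 is covered: preferential rate Free applies instead.
The additional-duty order on 0206.55 targets Pelos, not Loresta; it does not apply.
Duty = £361,763.62 × 0% = £0.00.
Line 4 (1453.18, Pelos, 3,545 units, £637,284.65):
Base rate for 1453.18 is 27.5%.
Duty = £637,284.65 × 27.5% = £175,253.28.
Total = £122,587.56 + £141,996.67 + £0.00 + £175,253.28 = £439,837.51.

£439,837.51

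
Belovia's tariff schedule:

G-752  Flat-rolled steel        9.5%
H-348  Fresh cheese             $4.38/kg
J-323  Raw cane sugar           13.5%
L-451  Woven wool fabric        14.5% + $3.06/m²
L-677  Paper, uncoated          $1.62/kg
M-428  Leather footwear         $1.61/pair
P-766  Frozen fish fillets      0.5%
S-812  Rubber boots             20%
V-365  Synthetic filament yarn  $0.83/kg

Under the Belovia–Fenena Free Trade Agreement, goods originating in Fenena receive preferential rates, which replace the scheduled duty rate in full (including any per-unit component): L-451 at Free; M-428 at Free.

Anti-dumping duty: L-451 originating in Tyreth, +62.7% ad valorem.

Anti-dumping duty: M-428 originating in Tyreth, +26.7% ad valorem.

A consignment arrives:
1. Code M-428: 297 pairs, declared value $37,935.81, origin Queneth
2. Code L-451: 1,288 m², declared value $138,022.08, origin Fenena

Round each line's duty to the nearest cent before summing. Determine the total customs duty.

Line 1 (M-428, Queneth, 297 pairs, $37,935.81):
Base rate for M-428 is $1.61/pair.
M-428 has an FTA preferential rate, but origin Queneth is not Fenena; base rate stands.
The additional-duty order on M-428 targets Tyreth, not Queneth; it does not apply.
Duty = 297 × $1.61 = $478.17.
Line 2 (L-451, Fenena, 1,288 m², $138,022.08):
Base rate for L-451 is 14.5% + $3.06/m².
Origin Fenena qualifies under the Belovia–Fenena agreement and L-451 is covered: preferential rate Free applies instead.
The additional-duty order on L-451 targets Tyreth, not Fenena; it does not apply.
Duty = $138,022.08 × 0% = $0.00.
Total = $478.17 + $0.00 = $478.17.

$478.17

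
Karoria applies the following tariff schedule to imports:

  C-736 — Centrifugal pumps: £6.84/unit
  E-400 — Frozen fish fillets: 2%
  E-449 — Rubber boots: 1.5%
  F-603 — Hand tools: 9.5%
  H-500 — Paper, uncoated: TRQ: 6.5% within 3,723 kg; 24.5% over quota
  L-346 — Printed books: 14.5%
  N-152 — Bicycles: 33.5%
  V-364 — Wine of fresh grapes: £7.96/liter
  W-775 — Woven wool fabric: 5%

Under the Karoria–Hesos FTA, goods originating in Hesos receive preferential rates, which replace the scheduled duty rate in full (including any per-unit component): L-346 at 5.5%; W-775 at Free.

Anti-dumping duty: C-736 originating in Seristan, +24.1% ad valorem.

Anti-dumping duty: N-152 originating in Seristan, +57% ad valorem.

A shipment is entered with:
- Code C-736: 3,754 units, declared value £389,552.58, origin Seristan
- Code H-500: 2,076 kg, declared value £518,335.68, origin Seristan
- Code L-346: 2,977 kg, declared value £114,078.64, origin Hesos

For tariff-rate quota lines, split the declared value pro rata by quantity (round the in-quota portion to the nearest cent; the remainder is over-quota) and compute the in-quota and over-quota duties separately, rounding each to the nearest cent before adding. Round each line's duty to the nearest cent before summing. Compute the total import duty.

Line 1 (C-736, Seristan, 3,754 units, £389,552.58):
Base rate for C-736 is £6.84/unit.
Additional duty on C-736 from Seristan: +24.1% ad valorem. Applied ad valorem rate = 24.1%.
Duty = £389,552.58 × 24.1% + 3,754 × £6.84 = £119,559.53.
Line 2 (H-500, Seristan, 2,076 kg, £518,335.68):
Code H-500 is under a tariff-rate quota (threshold 3,723 kg). Quantity 2,076 kg is within the quota, so the in-quota rate 6.5% applies to the full value.
Duty = £518,335.68 × 6.5% = £33,691.82.
Line 3 (L-346, Hesos, 2,977 kg, £114,078.64):
Base rate for L-346 is 14.5%.
Origin Hesos qualifies under the Karoria–Hesos agreement and L-346 is covered: preferential rate 5.5% applies instead.
Duty = £114,078.64 × 5.5% = £6,274.33.
Total = £119,559.53 + £33,691.82 + £6,274.33 = £159,525.68.

£159,525.68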